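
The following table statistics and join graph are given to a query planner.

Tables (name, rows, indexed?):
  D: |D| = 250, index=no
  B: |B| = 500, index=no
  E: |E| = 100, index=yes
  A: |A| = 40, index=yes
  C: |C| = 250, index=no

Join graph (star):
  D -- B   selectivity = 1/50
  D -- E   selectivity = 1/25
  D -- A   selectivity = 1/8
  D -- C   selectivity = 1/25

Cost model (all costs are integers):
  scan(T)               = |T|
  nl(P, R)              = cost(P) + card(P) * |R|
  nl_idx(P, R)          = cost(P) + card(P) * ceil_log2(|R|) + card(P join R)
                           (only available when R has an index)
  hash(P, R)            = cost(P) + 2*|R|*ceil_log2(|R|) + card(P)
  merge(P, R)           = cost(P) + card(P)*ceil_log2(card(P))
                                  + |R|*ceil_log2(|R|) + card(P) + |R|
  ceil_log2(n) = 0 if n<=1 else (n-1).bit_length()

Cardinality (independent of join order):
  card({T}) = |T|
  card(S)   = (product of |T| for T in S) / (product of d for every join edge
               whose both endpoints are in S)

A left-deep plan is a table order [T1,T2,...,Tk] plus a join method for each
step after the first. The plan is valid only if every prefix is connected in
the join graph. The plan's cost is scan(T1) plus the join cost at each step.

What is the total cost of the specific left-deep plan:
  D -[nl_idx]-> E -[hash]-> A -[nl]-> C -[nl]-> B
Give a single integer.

step 1: scan D: cost=250, card=250
step 2: join E via nl_idx
    card(P join E) = 250*100/(25) = 1000
    cost = 250 + 250*7 + 1000 = 3000
step 3: join A via hash
    card(P join A) = 1000*40/(8) = 5000
    cost = 3000 + 2*40*6 + 1000 = 4480
step 4: join C via nl
    card(P join C) = 5000*250/(25) = 50000
    cost = 4480 + 5000*250 = 1254480
step 5: join B via nl
    card(P join B) = 50000*500/(50) = 500000
    cost = 1254480 + 50000*500 = 26254480

26254480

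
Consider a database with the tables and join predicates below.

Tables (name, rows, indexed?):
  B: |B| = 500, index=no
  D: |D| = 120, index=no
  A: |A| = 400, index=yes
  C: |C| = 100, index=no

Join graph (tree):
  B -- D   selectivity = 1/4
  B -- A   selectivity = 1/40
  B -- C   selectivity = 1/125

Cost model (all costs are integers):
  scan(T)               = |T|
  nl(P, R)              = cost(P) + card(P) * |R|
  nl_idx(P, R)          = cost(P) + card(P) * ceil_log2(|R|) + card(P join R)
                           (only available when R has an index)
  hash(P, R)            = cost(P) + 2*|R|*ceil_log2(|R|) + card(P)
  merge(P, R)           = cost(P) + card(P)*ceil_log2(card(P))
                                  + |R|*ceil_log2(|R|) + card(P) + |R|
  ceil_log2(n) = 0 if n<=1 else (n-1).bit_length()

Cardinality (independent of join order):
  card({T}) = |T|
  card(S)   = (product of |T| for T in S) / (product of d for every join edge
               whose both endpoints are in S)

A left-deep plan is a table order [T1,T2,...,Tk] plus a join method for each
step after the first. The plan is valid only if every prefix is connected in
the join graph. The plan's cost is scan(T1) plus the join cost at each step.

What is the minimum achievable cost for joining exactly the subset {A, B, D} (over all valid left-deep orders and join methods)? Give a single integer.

Selinger DP over subsets of {A,B,D}:
  {B}: scan cost=500, card=500
  {D}: scan cost=120, card=120
  {A}: scan cost=400, card=400
  {BD}: card=15000; try (D,hash)→2680, (B,merge)→6080, (D,merge)→6460, (B,hash)→9240, (B,nl)→60120, (D,nl)→60500; best=2680 via (D,hash)
  {AB}: card=5000; try (A,hash)→8200, (B,merge)→9400, (A,merge)→9500, (B,hash)→9800, (A,nl_idx)→10000, (B,nl)→200400 …(+1); best=8200 via (A,hash)
  {ABD}: card=150000; try (D,hash)→14880, (A,hash)→24880, (D,merge)→79160, (A,merge)→231680, (A,nl_idx)→287680, (D,nl)→608200 …(+1); best=14880 via (D,hash)

14880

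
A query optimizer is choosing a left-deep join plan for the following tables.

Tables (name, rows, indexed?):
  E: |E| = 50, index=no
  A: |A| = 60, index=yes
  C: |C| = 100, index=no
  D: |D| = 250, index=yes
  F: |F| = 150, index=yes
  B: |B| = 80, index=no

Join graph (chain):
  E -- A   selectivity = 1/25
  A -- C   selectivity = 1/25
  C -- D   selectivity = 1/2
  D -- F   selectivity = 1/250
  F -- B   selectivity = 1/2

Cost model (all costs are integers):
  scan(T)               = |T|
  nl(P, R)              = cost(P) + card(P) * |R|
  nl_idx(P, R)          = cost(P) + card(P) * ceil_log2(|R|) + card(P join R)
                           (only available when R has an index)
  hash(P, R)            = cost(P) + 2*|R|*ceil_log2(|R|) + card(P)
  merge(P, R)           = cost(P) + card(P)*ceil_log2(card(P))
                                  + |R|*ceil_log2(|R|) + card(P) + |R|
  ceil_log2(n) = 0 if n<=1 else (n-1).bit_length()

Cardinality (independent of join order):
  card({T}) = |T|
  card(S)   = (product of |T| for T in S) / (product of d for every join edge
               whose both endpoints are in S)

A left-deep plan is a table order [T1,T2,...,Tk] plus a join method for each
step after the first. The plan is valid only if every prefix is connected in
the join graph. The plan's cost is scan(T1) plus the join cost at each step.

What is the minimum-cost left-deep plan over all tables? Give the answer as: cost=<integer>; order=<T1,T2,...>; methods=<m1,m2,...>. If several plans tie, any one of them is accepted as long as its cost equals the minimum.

Selinger DP (subsets sized 1..n):
  {E}: scan cost=50, card=50
  {A}: scan cost=60, card=60
  {C}: scan cost=100, card=100
  {D}: scan cost=250, card=250
  {F}: scan cost=150, card=150
  {B}: scan cost=80, card=80
  {AE}: card=120; try (A,nl_idx)→470, (E,hash)→720, (A,hash)→820, (A,merge)→820, (E,merge)→830, (A,nl)→3050 …(+1); best=470 via (A,nl_idx)
  {AC}: card=240; try (A,hash)→920, (A,nl_idx)→940, (C,merge)→1280, (A,merge)→1320, (C,hash)→1520, (C,nl)→6060 …(+1); best=920 via (A,hash)
  {CD}: card=12500; try (C,hash)→1900, (D,merge)→3150, (C,merge)→3300, (D,hash)→4200, (D,nl_idx)→13400, (D,nl)→25100 …(+1); best=1900 via (C,hash)
  {DF}: card=150; try (D,nl_idx)→1500, (F,nl_idx)→2400, (F,hash)→2900, (D,merge)→3750, (F,merge)→3850, (D,hash)→4300 …(+2); best=1500 via (D,nl_idx)
  {BF}: card=6000; try (B,hash)→1420, (F,merge)→2070, (B,merge)→2140, (F,hash)→2560, (F,nl_idx)→6720, (F,nl)→12080 …(+1); best=1420 via (B,hash)
  {ACE}: card=480; try (E,hash)→1760, (C,hash)→1990, (C,merge)→2230, (E,merge)→3430, (C,nl)→12470, (E,nl)→12920; best=1760 via (E,hash)
  {ACD}: card=30000; try (D,hash)→5160, (D,merge)→5330, (A,hash)→15120, (D,nl_idx)→32840, (D,nl)→60920, (A,nl_idx)→106900 …(+2); best=5160 via (D,hash)
  {CDF}: card=7500; try (C,hash)→3050, (C,merge)→3650, (C,nl)→16500, (F,hash)→16800, (F,nl_idx)→109400, (F,merge)→190750 …(+1); best=3050 via (C,hash)
  {BDF}: card=6000; try (B,hash)→2770, (B,merge)→3490, (D,hash)→11420, (B,nl)→13500, (D,nl_idx)→55420, (D,merge)→87670 …(+1); best=2770 via (B,hash)
  {ACDE}: card=60000; try (D,hash)→6240, (D,merge)→8810, (E,hash)→35760, (D,nl_idx)→65600, (D,nl)→121760, (E,merge)→485510 …(+1); best=6240 via (D,hash)
  {ACDF}: card=18000; try (A,hash)→11270, (F,hash)→37560, (A,nl_idx)→66050, (A,merge)→108470, (F,nl_idx)→263160, (A,nl)→453050 …(+2); best=11270 via (A,hash)
  {BCDF}: card=300000; try (C,hash)→10170, (B,hash)→11670, (C,merge)→87570, (B,merge)→108690, (C,nl)→602770, (B,nl)→603050; best=10170 via (C,hash)
  {ACDEF}: card=36000; try (E,hash)→29870, (F,hash)→68640, (E,merge)→299620, (F,nl_idx)→522240, (E,nl)→911270, (F,merge)→1027590 …(+1); best=29870 via (E,hash)
  {ABCDF}: card=720000; try (B,hash)→30390, (B,merge)→299910, (A,hash)→310890, (B,nl)→1451270, (A,nl_idx)→2530170, (A,merge)→6010590 …(+1); best=30390 via (B,hash)
  {ABCDEF}: card=1440000; try (B,hash)→66990, (B,merge)→642510, (E,hash)→750990, (B,nl)→2909870, (E,merge)→15150740, (E,nl)→36030390; best=66990 via (B,hash)

cost=66990; order=F,D,C,A,E,B; methods=nl_idx,hash,hash,hash,hash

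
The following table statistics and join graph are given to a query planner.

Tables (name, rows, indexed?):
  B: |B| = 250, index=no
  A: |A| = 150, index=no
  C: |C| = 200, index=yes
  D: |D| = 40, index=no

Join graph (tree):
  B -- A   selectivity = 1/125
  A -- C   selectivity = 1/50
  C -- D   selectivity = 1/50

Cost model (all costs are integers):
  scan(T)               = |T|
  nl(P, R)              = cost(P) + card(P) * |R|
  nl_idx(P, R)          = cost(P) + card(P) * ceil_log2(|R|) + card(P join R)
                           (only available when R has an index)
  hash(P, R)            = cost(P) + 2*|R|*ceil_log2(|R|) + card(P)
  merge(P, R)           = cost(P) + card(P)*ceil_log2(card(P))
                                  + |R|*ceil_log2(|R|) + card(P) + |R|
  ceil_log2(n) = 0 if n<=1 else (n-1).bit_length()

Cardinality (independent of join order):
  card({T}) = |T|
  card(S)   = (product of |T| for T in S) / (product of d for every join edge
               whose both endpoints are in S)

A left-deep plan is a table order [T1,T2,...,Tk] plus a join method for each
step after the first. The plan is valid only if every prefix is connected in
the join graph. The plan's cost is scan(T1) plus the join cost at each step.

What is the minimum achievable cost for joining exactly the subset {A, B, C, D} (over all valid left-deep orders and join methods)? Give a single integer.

Selinger DP over subsets of {A,B,C,D}:
  {B}: scan cost=250, card=250
  {A}: scan cost=150, card=150
  {C}: scan cost=200, card=200
  {D}: scan cost=40, card=40
  {AB}: card=300; try (A,hash)→2900, (B,merge)→3750, (A,merge)→3850, (B,hash)→4300, (B,nl)→37650, (A,nl)→37750; best=2900 via (A,hash)
  {AC}: card=600; try (C,nl_idx)→1950, (A,hash)→2800, (C,merge)→3300, (A,merge)→3350, (C,hash)→3500, (C,nl)→30150 …(+1); best=1950 via (C,nl_idx)
  {CD}: card=160; try (C,nl_idx)→520, (D,hash)→880, (C,merge)→2120, (D,merge)→2280, (C,hash)→3280, (C,nl)→8040 …(+1); best=520 via (C,nl_idx)
  {ABC}: card=1200; try (C,hash)→6400, (C,nl_idx)→6500, (B,hash)→6550, (C,merge)→7700, (B,merge)→10800, (C,nl)→62900 …(+1); best=6400 via (C,hash)
  {ACD}: card=480; try (D,hash)→3030, (A,hash)→3080, (A,merge)→3310, (D,merge)→8830, (A,nl)→24520, (D,nl)→25950; best=3030 via (D,hash)
  {ABCD}: card=960; try (B,hash)→7510, (D,hash)→8080, (B,merge)→10080, (D,merge)→21080, (D,nl)→54400, (B,nl)→123030; best=7510 via (B,hash)

7510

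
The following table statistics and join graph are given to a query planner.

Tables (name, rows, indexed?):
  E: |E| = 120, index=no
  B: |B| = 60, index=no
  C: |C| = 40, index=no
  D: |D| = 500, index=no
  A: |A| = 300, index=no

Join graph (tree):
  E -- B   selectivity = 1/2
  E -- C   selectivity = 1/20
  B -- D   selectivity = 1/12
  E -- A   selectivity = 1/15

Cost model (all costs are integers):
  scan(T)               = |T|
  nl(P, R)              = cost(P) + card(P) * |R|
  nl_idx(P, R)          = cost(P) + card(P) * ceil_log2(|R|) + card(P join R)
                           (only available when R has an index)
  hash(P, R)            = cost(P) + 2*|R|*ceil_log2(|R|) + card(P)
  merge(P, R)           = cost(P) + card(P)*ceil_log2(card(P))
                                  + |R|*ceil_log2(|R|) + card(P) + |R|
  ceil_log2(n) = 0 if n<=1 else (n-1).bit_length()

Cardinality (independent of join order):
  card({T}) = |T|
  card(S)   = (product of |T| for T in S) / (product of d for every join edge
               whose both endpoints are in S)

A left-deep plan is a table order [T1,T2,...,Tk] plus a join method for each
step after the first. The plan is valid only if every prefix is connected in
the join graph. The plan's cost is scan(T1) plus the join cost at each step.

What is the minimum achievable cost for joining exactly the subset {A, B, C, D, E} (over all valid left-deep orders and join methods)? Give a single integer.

163680

Selinger DP over subsets of {A,B,C,D,E}:
  {E}: scan cost=120, card=120
  {B}: scan cost=60, card=60
  {C}: scan cost=40, card=40
  {D}: scan cost=500, card=500
  {A}: scan cost=300, card=300
  {BE}: card=3600; try (B,hash)→960, (E,merge)→1440, (B,merge)→1500, (E,hash)→1800, (E,nl)→7260, (B,nl)→7320; best=960 via (B,hash)
  {CE}: card=240; try (C,hash)→720, (E,merge)→1280, (C,merge)→1360, (E,hash)→1760, (E,nl)→4840, (C,nl)→4920; best=720 via (C,hash)
  {AE}: card=2400; try (E,hash)→2280, (A,merge)→4080, (E,merge)→4260, (A,hash)→5640, (A,nl)→36120, (E,nl)→36300; best=2280 via (E,hash)
  {BD}: card=2500; try (B,hash)→1720, (D,merge)→5480, (B,merge)→5920, (D,hash)→9120, (D,nl)→30060, (B,nl)→30500; best=1720 via (B,hash)
  {BCE}: card=7200; try (B,hash)→1680, (B,merge)→3300, (C,hash)→5040, (B,nl)→15120, (C,merge)→48040, (C,nl)→144960; best=1680 via (B,hash)
  {BDE}: card=150000; try (E,hash)→5900, (D,hash)→13560, (E,merge)→35180, (D,merge)→52760, (E,nl)→301720, (D,nl)→1800960; best=5900 via (E,hash)
  {ABE}: card=72000; try (B,hash)→5400, (A,hash)→9960, (B,merge)→33900, (A,merge)→50760, (B,nl)→146280, (A,nl)→1080960; best=5400 via (B,hash)
  {ACE}: card=4800; try (C,hash)→5160, (A,merge)→5880, (A,hash)→6360, (C,merge)→33760, (A,nl)→72720, (C,nl)→98280; best=5160 via (C,hash)
  {BCDE}: card=300000; try (D,hash)→17880, (D,merge)→107480, (C,hash)→156380, (C,merge)→2856180, (D,nl)→3601680, (C,nl)→6005900; best=17880 via (D,hash)
  {ABCE}: card=144000; try (B,hash)→10680, (A,hash)→14280, (B,merge)→72780, (C,hash)→77880, (A,merge)→105480, (B,nl)→293160 …(+3); best=10680 via (B,hash)
  {ABDE}: card=3000000; try (D,hash)→86400, (A,hash)→161300, (D,merge)→1306400, (A,merge)→2858900, (D,nl)→36005400, (A,nl)→45005900; best=86400 via (D,hash)
  {ABCDE}: card=6000000; try (D,hash)→163680, (A,hash)→323280, (D,merge)→2751680, (C,hash)→3086880, (A,merge)→6020880, (C,merge)→69086680 …(+3); best=163680 via (D,hash)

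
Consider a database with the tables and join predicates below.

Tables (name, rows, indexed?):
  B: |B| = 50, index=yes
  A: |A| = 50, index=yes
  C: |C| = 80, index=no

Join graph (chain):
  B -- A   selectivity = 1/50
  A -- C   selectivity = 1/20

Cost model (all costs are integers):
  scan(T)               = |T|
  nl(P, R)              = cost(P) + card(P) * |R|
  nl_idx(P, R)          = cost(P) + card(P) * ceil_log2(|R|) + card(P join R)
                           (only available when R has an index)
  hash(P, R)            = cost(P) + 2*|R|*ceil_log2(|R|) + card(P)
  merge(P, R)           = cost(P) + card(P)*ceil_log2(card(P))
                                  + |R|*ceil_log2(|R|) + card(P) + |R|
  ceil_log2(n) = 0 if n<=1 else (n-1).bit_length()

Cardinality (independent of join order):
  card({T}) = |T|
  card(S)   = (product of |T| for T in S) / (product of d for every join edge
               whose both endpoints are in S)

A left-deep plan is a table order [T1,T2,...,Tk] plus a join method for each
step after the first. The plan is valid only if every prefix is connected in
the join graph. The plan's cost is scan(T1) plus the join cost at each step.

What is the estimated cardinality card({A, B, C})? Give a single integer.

200

Tables in S: A(50), B(50), C(80)
Edges inside S: B-A(d=50), A-C(d=20)
numerator = 50 * 50 * 80 = 200000
denominator = 50 * 20 = 1000
card(S) = 200000 / 1000 = 200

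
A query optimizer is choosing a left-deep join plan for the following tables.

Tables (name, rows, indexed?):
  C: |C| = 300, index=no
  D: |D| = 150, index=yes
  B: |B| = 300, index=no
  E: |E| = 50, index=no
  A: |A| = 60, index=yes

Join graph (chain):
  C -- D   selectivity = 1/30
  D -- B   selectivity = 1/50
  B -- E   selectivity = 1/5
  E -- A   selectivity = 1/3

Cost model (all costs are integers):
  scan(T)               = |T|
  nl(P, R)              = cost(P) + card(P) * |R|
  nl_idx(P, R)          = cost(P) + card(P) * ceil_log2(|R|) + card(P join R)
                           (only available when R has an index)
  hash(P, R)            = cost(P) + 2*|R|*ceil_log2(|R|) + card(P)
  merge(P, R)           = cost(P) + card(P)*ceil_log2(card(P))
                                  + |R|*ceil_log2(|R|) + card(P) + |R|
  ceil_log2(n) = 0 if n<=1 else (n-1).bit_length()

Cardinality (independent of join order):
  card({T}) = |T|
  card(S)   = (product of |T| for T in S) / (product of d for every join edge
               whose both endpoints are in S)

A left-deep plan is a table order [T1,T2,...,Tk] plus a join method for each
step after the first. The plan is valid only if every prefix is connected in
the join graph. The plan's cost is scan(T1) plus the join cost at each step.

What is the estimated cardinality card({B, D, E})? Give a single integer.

9000

Tables in S: B(300), D(150), E(50)
Edges inside S: D-B(d=50), B-E(d=5)
numerator = 300 * 150 * 50 = 2250000
denominator = 50 * 5 = 250
card(S) = 2250000 / 250 = 9000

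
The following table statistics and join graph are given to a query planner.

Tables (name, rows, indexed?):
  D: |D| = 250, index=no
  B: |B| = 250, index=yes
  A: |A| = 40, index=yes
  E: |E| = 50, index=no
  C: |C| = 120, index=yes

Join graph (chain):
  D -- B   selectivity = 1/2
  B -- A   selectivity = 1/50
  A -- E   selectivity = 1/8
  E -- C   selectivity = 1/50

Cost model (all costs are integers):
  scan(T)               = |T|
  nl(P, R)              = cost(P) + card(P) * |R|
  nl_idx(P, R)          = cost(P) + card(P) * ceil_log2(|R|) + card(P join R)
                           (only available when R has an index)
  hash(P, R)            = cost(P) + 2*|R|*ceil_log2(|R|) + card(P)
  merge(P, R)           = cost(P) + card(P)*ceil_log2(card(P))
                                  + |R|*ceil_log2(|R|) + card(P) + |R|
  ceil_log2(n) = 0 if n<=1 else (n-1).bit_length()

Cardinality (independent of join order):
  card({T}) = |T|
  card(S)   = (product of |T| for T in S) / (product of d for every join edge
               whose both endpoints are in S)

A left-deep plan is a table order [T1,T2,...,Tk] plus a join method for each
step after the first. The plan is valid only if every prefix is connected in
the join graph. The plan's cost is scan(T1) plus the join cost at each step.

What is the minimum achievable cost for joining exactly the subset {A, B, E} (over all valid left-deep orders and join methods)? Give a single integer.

Selinger DP over subsets of {A,B,E}:
  {B}: scan cost=250, card=250
  {A}: scan cost=40, card=40
  {E}: scan cost=50, card=50
  {AB}: card=200; try (B,nl_idx)→560, (A,hash)→980, (A,nl_idx)→1950, (B,merge)→2570, (A,merge)→2780, (B,hash)→4080 …(+2); best=560 via (B,nl_idx)
  {AE}: card=250; try (A,hash)→580, (A,nl_idx)→600, (E,merge)→670, (E,hash)→680, (A,merge)→680, (E,nl)→2040 …(+1); best=580 via (A,hash)
  {ABE}: card=1250; try (E,hash)→1360, (E,merge)→2710, (B,nl_idx)→3830, (B,hash)→4830, (B,merge)→5080, (E,nl)→10560 …(+1); best=1360 via (E,hash)

1360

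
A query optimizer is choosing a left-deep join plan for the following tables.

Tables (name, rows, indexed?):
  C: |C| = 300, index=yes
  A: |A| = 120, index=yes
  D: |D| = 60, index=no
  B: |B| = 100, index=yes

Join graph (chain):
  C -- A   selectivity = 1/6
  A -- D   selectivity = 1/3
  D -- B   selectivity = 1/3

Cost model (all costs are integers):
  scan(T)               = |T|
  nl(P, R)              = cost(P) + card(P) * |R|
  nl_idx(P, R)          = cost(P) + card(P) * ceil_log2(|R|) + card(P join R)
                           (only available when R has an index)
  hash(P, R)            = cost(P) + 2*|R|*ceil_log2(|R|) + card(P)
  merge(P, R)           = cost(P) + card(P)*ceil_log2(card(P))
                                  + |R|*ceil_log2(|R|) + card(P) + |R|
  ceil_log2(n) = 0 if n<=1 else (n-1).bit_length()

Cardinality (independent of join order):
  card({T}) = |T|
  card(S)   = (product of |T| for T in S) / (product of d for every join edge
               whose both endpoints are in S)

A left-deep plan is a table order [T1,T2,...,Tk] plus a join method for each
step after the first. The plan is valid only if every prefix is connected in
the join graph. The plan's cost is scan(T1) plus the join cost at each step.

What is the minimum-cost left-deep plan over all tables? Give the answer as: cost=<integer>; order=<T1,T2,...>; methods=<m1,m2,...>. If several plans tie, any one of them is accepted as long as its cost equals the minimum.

cost=90000; order=B,D,A,C; methods=hash,hash,hash

Selinger DP (subsets sized 1..n):
  {C}: scan cost=300, card=300
  {A}: scan cost=120, card=120
  {D}: scan cost=60, card=60
  {B}: scan cost=100, card=100
  {AC}: card=6000; try (A,hash)→2280, (C,merge)→4080, (A,merge)→4260, (C,hash)→5640, (C,nl_idx)→7200, (A,nl_idx)→8400 …(+2); best=2280 via (A,hash)
  {AD}: card=2400; try (D,hash)→960, (A,merge)→1440, (D,merge)→1500, (A,hash)→1800, (A,nl_idx)→2880, (A,nl)→7260 …(+1); best=960 via (D,hash)
  {BD}: card=2000; try (D,hash)→920, (B,merge)→1280, (D,merge)→1320, (B,hash)→1520, (B,nl_idx)→2480, (B,nl)→6060 …(+1); best=920 via (D,hash)
  {ACD}: card=120000; try (C,hash)→8760, (D,hash)→9000, (C,merge)→35160, (D,merge)→86700, (C,nl_idx)→142560, (D,nl)→362280 …(+1); best=8760 via (C,hash)
  {ABD}: card=80000; try (A,hash)→4600, (B,hash)→4760, (A,merge)→25880, (B,merge)→32960, (A,nl_idx)→94920, (B,nl_idx)→97760 …(+2); best=4600 via (A,hash)
  {ABCD}: card=4000000; try (C,hash)→90000, (B,hash)→130160, (C,merge)→1447600, (B,merge)→2169560, (C,nl_idx)→4724600, (B,nl_idx)→4848760 …(+2); best=90000 via (C,hash)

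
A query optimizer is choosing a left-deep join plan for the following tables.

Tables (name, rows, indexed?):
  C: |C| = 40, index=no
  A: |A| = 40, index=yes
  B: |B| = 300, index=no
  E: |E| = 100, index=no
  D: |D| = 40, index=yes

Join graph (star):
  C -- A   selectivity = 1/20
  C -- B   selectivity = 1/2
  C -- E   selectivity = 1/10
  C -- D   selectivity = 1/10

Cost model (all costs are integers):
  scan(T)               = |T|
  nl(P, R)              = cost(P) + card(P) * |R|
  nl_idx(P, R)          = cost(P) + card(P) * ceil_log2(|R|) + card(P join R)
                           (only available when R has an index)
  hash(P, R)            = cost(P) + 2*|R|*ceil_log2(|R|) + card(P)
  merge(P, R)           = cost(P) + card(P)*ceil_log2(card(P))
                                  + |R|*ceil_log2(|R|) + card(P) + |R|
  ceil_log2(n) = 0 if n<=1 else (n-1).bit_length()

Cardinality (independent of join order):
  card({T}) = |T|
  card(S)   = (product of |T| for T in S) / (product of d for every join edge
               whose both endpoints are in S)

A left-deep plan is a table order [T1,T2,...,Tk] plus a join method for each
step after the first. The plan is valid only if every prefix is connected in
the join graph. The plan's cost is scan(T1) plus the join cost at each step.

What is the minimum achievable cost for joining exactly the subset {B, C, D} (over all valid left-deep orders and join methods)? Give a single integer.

4880

Selinger DP over subsets of {B,C,D}:
  {C}: scan cost=40, card=40
  {B}: scan cost=300, card=300
  {D}: scan cost=40, card=40
  {BC}: card=6000; try (C,hash)→1080, (B,merge)→3320, (C,merge)→3580, (B,hash)→5480, (B,nl)→12040, (C,nl)→12300; best=1080 via (C,hash)
  {CD}: card=160; try (D,nl_idx)→440, (D,hash)→560, (C,hash)→560, (D,merge)→600, (C,merge)→600, (D,nl)→1640 …(+1); best=440 via (D,nl_idx)
  {BCD}: card=24000; try (B,merge)→4880, (B,hash)→6000, (D,hash)→7560, (B,nl)→48440, (D,nl_idx)→61080, (D,merge)→85360 …(+1); best=4880 via (B,merge)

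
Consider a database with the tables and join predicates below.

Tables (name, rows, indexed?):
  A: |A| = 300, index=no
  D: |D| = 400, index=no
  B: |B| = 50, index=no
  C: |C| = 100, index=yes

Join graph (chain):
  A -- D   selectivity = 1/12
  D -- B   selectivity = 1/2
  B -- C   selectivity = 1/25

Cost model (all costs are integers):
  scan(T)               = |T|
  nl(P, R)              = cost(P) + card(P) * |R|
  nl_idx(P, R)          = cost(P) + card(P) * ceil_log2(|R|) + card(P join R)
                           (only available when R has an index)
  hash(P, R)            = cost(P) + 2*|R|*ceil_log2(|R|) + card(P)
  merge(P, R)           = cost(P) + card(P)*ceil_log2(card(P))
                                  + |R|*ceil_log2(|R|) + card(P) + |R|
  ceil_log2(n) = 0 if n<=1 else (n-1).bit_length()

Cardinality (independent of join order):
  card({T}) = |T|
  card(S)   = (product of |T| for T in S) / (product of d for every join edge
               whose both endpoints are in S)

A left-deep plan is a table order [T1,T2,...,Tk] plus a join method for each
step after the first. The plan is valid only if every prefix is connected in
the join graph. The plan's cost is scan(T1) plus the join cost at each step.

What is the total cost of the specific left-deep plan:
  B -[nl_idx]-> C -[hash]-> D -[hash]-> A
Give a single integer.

53400

step 1: scan B: cost=50, card=50
step 2: join C via nl_idx
    card(P join C) = 50*100/(25) = 200
    cost = 50 + 50*7 + 200 = 600
step 3: join D via hash
    card(P join D) = 200*400/(2) = 40000
    cost = 600 + 2*400*9 + 200 = 8000
step 4: join A via hash
    card(P join A) = 40000*300/(12) = 1000000
    cost = 8000 + 2*300*9 + 40000 = 53400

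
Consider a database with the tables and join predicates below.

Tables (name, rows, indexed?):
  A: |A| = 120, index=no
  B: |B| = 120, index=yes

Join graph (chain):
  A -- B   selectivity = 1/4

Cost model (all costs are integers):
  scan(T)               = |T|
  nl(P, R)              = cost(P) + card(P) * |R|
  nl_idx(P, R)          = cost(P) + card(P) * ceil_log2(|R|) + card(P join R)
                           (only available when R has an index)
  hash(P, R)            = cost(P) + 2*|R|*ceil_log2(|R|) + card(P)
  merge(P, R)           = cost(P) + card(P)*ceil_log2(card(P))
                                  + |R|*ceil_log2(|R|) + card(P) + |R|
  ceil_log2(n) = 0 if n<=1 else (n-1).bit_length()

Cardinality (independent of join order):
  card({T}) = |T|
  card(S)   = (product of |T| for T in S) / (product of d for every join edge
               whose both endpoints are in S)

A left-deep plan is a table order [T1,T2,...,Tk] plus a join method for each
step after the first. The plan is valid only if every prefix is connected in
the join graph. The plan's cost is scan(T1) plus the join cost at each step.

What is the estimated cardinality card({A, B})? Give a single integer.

3600

Tables in S: A(120), B(120)
Edges inside S: A-B(d=4)
numerator = 120 * 120 = 14400
denominator = 4 = 4
card(S) = 14400 / 4 = 3600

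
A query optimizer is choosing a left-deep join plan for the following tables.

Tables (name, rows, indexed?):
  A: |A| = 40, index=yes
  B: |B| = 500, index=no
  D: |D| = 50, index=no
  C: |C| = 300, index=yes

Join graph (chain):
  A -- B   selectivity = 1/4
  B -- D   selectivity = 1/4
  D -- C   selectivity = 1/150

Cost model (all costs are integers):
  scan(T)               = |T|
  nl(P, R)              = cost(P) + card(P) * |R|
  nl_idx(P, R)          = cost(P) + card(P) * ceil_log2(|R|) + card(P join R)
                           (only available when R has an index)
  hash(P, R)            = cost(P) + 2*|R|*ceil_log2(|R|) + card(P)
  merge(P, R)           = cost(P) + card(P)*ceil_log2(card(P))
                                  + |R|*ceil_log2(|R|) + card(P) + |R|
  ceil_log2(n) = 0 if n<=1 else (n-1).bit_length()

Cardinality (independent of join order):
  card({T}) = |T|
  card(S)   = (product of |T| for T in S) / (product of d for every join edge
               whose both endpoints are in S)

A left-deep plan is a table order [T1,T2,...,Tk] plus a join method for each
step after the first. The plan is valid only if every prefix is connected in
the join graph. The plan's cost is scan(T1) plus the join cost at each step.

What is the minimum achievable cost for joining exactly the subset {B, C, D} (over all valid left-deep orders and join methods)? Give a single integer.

Selinger DP over subsets of {B,C,D}:
  {B}: scan cost=500, card=500
  {D}: scan cost=50, card=50
  {C}: scan cost=300, card=300
  {BD}: card=6250; try (D,hash)→1600, (B,merge)→5400, (D,merge)→5850, (B,hash)→9100, (B,nl)→25050, (D,nl)→25500; best=1600 via (D,hash)
  {CD}: card=100; try (C,nl_idx)→600, (D,hash)→1200, (C,merge)→3400, (D,merge)→3650, (C,hash)→5500, (C,nl)→15050 …(+1); best=600 via (C,nl_idx)
  {BCD}: card=12500; try (B,merge)→6400, (B,hash)→9700, (C,hash)→13250, (B,nl)→50600, (C,nl_idx)→70350, (C,merge)→92100 …(+1); best=6400 via (B,merge)

6400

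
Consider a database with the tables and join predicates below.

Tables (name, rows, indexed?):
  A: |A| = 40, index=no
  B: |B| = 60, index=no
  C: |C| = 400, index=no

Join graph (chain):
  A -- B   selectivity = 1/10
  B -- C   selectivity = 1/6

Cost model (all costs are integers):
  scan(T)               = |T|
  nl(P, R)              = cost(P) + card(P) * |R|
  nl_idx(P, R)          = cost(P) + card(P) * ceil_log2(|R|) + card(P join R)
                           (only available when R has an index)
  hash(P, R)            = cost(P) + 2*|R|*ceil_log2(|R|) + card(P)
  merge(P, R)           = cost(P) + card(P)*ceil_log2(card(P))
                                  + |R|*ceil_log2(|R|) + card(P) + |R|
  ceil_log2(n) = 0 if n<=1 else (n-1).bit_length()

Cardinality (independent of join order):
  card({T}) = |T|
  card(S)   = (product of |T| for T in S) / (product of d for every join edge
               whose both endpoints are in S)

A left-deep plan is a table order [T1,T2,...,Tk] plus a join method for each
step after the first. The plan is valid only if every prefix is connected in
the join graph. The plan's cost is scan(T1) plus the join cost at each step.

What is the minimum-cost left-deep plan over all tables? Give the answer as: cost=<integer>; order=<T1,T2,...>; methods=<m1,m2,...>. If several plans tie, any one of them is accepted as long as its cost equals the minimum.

cost=6000; order=C,B,A; methods=hash,hash

Selinger DP (subsets sized 1..n):
  {A}: scan cost=40, card=40
  {B}: scan cost=60, card=60
  {C}: scan cost=400, card=400
  {AB}: card=240; try (A,hash)→600, (B,merge)→740, (A,merge)→760, (B,hash)→800, (B,nl)→2440, (A,nl)→2460; best=600 via (A,hash)
  {BC}: card=4000; try (B,hash)→1520, (C,merge)→4480, (B,merge)→4820, (C,hash)→7320, (C,nl)→24060, (B,nl)→24400; best=1520 via (B,hash)
  {ABC}: card=16000; try (A,hash)→6000, (C,merge)→6760, (C,hash)→8040, (A,merge)→53800, (C,nl)→96600, (A,nl)→161520; best=6000 via (A,hash)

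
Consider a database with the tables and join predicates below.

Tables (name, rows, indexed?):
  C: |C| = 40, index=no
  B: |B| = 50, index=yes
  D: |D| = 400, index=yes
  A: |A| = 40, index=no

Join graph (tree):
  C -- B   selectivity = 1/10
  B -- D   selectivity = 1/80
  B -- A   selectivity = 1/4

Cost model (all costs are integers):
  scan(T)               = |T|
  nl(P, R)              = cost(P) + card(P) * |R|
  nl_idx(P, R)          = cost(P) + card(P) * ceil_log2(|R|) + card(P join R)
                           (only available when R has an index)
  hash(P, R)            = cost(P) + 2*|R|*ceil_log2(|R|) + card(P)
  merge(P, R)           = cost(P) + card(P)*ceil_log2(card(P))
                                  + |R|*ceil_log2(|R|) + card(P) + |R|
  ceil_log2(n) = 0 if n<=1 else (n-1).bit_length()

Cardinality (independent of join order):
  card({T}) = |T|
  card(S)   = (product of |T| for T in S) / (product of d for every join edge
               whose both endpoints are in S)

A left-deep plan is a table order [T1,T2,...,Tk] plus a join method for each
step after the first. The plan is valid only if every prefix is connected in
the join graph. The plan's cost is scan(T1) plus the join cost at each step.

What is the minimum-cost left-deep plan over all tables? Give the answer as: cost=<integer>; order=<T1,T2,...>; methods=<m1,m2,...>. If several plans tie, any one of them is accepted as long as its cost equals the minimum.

Selinger DP (subsets sized 1..n):
  {C}: scan cost=40, card=40
  {B}: scan cost=50, card=50
  {D}: scan cost=400, card=400
  {A}: scan cost=40, card=40
  {BC}: card=200; try (B,nl_idx)→480, (C,hash)→580, (B,merge)→670, (C,merge)→680, (B,hash)→680, (B,nl)→2040 …(+1); best=480 via (B,nl_idx)
  {BD}: card=250; try (D,nl_idx)→750, (B,hash)→1400, (B,nl_idx)→3050, (D,merge)→4400, (B,merge)→4750, (D,hash)→7300 …(+2); best=750 via (D,nl_idx)
  {AB}: card=500; try (A,hash)→580, (B,merge)→670, (B,hash)→680, (A,merge)→680, (B,nl_idx)→780, (B,nl)→2040 …(+1); best=580 via (A,hash)
  {BCD}: card=1000; try (C,hash)→1480, (D,nl_idx)→3280, (C,merge)→3280, (D,merge)→6280, (D,hash)→7880, (C,nl)→10750 …(+1); best=1480 via (C,hash)
  {ABC}: card=2000; try (A,hash)→1160, (C,hash)→1560, (A,merge)→2560, (C,merge)→5860, (A,nl)→8480, (C,nl)→20580; best=1160 via (A,hash)
  {ABD}: card=2500; try (A,hash)→1480, (A,merge)→3280, (D,nl_idx)→7580, (D,hash)→8280, (D,merge)→9580, (A,nl)→10750 …(+1); best=1480 via (A,hash)
  {ABCD}: card=10000; try (A,hash)→2960, (C,hash)→4460, (D,hash)→10360, (A,merge)→12760, (D,merge)→29160, (D,nl_idx)→29160 …(+4); best=2960 via (A,hash)

cost=2960; order=B,D,C,A; methods=nl_idx,hash,hash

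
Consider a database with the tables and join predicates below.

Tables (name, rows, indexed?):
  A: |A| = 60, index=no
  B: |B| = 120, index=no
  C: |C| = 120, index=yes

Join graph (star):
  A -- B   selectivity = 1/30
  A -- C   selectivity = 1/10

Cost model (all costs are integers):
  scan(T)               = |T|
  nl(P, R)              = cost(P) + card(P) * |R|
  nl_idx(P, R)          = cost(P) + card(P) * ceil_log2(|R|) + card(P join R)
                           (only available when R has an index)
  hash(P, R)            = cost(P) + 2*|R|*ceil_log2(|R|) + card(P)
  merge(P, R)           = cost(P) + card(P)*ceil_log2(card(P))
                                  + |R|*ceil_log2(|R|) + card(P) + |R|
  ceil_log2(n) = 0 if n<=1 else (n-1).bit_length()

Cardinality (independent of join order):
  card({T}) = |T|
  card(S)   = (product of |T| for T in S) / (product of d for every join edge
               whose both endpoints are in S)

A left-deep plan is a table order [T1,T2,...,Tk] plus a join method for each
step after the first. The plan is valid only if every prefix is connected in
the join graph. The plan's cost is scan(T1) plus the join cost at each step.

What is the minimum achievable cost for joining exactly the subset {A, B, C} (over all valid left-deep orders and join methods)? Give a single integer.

Selinger DP over subsets of {A,B,C}:
  {A}: scan cost=60, card=60
  {B}: scan cost=120, card=120
  {C}: scan cost=120, card=120
  {AB}: card=240; try (A,hash)→960, (B,merge)→1440, (A,merge)→1500, (B,hash)→1800, (B,nl)→7260, (A,nl)→7320; best=960 via (A,hash)
  {AC}: card=720; try (A,hash)→960, (C,nl_idx)→1200, (C,merge)→1440, (A,merge)→1500, (C,hash)→1800, (C,nl)→7260 …(+1); best=960 via (A,hash)
  {ABC}: card=2880; try (C,hash)→2880, (B,hash)→3360, (C,merge)→4080, (C,nl_idx)→5520, (B,merge)→9840, (C,nl)→29760 …(+1); best=2880 via (C,hash)

2880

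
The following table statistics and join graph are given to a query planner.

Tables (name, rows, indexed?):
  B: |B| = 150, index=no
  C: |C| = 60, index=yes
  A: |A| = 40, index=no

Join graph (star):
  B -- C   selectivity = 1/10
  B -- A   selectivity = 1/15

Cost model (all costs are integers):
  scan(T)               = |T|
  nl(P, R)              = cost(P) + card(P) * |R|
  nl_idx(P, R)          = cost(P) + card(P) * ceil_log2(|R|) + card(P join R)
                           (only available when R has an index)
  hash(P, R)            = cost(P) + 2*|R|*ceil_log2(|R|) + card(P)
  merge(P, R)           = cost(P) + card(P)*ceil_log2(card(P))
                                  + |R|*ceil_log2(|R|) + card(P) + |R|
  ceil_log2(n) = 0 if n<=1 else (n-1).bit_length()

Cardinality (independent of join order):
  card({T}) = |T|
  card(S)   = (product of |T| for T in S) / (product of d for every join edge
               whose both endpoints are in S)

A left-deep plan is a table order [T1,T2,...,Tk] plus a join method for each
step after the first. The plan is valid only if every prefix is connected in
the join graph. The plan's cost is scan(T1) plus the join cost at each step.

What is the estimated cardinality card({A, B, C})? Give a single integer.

2400

Tables in S: A(40), B(150), C(60)
Edges inside S: B-C(d=10), B-A(d=15)
numerator = 40 * 150 * 60 = 360000
denominator = 10 * 15 = 150
card(S) = 360000 / 150 = 2400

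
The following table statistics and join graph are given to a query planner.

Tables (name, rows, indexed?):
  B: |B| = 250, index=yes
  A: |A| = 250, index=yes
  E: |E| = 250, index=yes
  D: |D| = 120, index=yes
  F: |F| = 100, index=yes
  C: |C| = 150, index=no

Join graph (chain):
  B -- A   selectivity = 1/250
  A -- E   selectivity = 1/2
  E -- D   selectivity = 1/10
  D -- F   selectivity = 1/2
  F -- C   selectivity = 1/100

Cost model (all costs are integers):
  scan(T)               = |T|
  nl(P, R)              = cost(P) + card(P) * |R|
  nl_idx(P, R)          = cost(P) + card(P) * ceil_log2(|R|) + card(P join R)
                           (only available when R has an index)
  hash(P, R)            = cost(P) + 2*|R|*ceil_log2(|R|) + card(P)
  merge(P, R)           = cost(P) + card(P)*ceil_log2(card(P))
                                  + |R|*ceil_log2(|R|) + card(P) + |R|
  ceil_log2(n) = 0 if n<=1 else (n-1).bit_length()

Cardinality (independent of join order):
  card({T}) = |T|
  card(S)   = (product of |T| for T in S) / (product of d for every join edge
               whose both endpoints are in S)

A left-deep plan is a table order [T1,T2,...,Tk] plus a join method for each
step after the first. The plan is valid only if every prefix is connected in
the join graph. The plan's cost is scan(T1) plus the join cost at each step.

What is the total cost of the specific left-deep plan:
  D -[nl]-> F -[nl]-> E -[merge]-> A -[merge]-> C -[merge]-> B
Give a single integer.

1223117970

step 1: scan D: cost=120, card=120
step 2: join F via nl
    card(P join F) = 120*100/(2) = 6000
    cost = 120 + 120*100 = 12120
step 3: join E via nl
    card(P join E) = 6000*250/(10) = 150000
    cost = 12120 + 6000*250 = 1512120
step 4: join A via merge
    card(P join A) = 150000*250/(2) = 18750000
    cost = 1512120 + 150000*18 + 250*8 + 150000 + 250 = 4364370
step 5: join C via merge
    card(P join C) = 18750000*150/(100) = 28125000
    cost = 4364370 + 18750000*25 + 150*8 + 18750000 + 150 = 491865720
step 6: join B via merge
    card(P join B) = 28125000*250/(250) = 28125000
    cost = 491865720 + 28125000*25 + 250*8 + 28125000 + 250 = 1223117970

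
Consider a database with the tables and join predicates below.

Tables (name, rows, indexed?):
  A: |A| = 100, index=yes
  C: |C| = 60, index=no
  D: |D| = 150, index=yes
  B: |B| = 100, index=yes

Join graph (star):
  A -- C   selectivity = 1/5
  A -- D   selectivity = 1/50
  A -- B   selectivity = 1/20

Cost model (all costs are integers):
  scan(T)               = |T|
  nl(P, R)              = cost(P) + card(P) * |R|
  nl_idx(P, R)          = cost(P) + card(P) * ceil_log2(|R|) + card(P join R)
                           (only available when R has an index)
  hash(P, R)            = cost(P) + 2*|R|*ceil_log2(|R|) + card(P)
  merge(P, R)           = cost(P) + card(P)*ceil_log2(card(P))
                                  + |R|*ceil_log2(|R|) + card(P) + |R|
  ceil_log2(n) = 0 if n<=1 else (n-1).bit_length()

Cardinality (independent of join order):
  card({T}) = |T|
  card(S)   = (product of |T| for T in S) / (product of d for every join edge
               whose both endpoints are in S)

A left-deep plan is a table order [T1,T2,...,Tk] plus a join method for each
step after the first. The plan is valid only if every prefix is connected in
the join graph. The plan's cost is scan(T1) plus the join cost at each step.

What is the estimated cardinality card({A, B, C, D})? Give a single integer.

18000

Tables in S: A(100), B(100), C(60), D(150)
Edges inside S: A-C(d=5), A-D(d=50), A-B(d=20)
numerator = 100 * 100 * 60 * 150 = 90000000
denominator = 5 * 50 * 20 = 5000
card(S) = 90000000 / 5000 = 18000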